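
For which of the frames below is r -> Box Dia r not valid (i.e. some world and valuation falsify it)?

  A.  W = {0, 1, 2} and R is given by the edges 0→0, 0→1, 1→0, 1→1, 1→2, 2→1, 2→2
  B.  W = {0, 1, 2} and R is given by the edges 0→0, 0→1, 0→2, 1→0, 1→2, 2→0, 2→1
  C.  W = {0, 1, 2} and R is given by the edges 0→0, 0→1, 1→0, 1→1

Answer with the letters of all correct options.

none

The schema r -> Box Dia r is axiom B; it is valid on a frame iff R is symmetric.
(A) R is symmetric (every R-edge is matched by its reverse), so the schema is valid here.
(B) R is symmetric (every R-edge is matched by its reverse), so the schema is valid here.
(C) R is symmetric (every R-edge is matched by its reverse), so the schema is valid here.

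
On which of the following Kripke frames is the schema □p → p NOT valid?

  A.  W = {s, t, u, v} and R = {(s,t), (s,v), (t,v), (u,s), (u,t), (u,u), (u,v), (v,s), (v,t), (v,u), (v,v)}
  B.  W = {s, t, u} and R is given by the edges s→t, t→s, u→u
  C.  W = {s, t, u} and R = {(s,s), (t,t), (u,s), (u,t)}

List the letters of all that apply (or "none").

A, B, C

The schema □p → p is axiom T; it is valid on a frame iff R is reflexive.
(A) R is not reflexive (not s R s), so the schema fails here.
(B) R is not reflexive (not s R s), so the schema fails here.
(C) R is not reflexive (not u R u), so the schema fails here.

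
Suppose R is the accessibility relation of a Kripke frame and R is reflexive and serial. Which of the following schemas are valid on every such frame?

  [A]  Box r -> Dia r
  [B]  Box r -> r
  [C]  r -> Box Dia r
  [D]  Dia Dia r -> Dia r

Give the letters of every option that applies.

A, B

(A) Box r -> Dia r (axiom D) characterises the serial frames. Every such R is serial — valid.
(B) Box r -> r is axiom T; it is valid on a frame exactly when R is reflexive. Every such R is reflexive, so valid.
(C) r -> Box Dia r (axiom B) characterises the symmetric frames. Such an R need not be symmetric — not valid.
(D) Dia Dia r -> Dia r is the dual of axiom 4, which corresponds to transitivity. Such an R need not be transitive — not valid.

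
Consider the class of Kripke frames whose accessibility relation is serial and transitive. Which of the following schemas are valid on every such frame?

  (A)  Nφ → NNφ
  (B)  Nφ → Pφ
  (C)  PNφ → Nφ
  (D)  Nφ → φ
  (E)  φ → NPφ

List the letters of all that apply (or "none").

(A) Nφ → NNφ is axiom 4, which corresponds to transitivity. Every such R is transitive — valid.
(B) Nφ → Pφ is axiom D, which corresponds to seriality. Every such R is serial — valid.
(C) the dual of axiom 5: valid iff R is euclidean. Such an R need not be euclidean — not valid.
(D) axiom T: valid iff R is reflexive. Such an R need not be reflexive — not valid.
(E) φ → NPφ (axiom B) characterises the symmetric frames. Such an R need not be symmetric — not valid.

A, B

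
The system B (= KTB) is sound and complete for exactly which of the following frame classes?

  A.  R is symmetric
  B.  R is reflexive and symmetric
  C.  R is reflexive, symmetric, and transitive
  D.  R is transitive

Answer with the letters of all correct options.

(A) this class determines KB, not B (= KTB).
(B) B (= KTB) is sound and complete for exactly this class.
(C) this class determines S5, not B (= KTB).
(D) this class determines K4, not B (= KTB).

B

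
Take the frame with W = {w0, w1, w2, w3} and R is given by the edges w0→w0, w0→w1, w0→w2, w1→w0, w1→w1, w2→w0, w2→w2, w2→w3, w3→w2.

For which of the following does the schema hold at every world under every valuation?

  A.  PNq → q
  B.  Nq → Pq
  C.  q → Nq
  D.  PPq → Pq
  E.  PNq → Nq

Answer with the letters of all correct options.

A, B

R is symmetric: every R-edge is matched by its reverse.
R is not transitive: w0 R w2 and w2 R w3 but not w0 R w3.
R is not euclidean: w0 R w1 and w0 R w2 but not w1 R w2.
R is serial: every world has an R-successor.
R is not a subset of the identity: w0 R w1 with w0 ≠ w1.
(A) PNq → q is the dual of axiom B, which corresponds to symmetry. R is symmetric — valid.
(B) axiom D: valid iff R is serial. R is serial — valid.
(C) q → Nq is equivalent to ◇p→p; it holds exactly when R ⊆ identity. Here R ⊄ identity — not valid.
(D) PPq → Pq (the dual of axiom 4) characterises the transitive frames. R is not transitive — not valid.
(E) the dual of axiom 5: valid iff R is euclidean. R is not euclidean — not valid.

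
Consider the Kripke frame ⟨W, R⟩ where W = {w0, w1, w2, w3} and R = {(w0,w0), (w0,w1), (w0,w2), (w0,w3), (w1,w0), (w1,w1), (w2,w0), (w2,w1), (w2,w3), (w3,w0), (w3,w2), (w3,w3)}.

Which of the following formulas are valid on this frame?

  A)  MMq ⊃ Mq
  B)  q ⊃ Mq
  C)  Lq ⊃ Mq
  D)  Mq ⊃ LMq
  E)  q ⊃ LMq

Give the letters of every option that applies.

R is not reflexive: not w2 R w2.
R is not symmetric: w2 R w1 but not w1 R w2.
R is not transitive: w1 R w0 and w0 R w2 but not w1 R w2.
R is not euclidean: w0 R w1 and w0 R w2 but not w1 R w2.
R is serial: every world has an R-successor.
(A) the dual of axiom 4: valid iff R is transitive. R is not transitive — not valid.
(B) q ⊃ Mq is the dual of axiom T, which corresponds to reflexivity. R is not reflexive — not valid.
(C) Lq ⊃ Mq is axiom D; it is valid on a frame exactly when R is serial. R is serial, so valid.
(D) axiom 5: valid iff R is euclidean. R is not euclidean — not valid.
(E) q ⊃ LMq (axiom B) characterises the symmetric frames. R is not symmetric — not valid.

C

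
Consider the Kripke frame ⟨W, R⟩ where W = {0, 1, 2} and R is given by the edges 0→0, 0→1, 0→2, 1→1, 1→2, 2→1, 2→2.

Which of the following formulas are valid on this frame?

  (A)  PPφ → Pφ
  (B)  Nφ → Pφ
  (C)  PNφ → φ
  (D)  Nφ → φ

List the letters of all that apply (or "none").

A, B, D

R is reflexive: each world relates to itself.
R is not symmetric: 0 R 1 but not 1 R 0.
R is transitive: R is closed under composition.
R is serial: every world has an R-successor.
(A) PPφ → Pφ (the dual of axiom 4) characterises the transitive frames. R is transitive — valid.
(B) axiom D: valid iff R is serial. R is serial — valid.
(C) PNφ → φ is the dual of axiom B; it is valid on a frame exactly when R is symmetric. R is not symmetric, so not valid.
(D) axiom T: valid iff R is reflexive. R is reflexive — valid.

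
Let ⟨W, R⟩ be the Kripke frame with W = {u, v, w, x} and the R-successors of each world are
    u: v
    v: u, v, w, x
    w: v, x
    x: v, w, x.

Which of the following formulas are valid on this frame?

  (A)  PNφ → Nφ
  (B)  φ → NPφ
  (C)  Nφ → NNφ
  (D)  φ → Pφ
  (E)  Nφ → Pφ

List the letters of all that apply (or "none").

R is not reflexive: not u R u.
R is symmetric: every R-edge is matched by its reverse.
R is not transitive: u R v and v R u but not u R u.
R is not euclidean: v R u and v R w but not u R w.
R is serial: every world has an R-successor.
(A) PNφ → Nφ is the dual of axiom 5; it is valid on a frame exactly when R is euclidean. R is not euclidean, so not valid.
(B) φ → NPφ (axiom B) characterises the symmetric frames. R is symmetric — valid.
(C) Nφ → NNφ (axiom 4) characterises the transitive frames. R is not transitive — not valid.
(D) the dual of axiom T: valid iff R is reflexive. R is not reflexive — not valid.
(E) axiom D: valid iff R is serial. R is serial — valid.

B, E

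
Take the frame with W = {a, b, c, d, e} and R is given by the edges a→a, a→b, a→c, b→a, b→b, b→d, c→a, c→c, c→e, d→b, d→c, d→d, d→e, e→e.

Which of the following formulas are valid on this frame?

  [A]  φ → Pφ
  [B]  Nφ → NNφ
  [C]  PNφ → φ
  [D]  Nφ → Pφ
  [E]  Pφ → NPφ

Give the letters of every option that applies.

A, D

R is reflexive: each world relates to itself.
R is not symmetric: c R e but not e R c.
R is not transitive: a R b and b R d but not a R d.
R is not euclidean: a R b and a R c but not b R c.
R is serial: every world has an R-successor.
(A) φ → Pφ is the dual of axiom T, which corresponds to reflexivity. R is reflexive — valid.
(B) Nφ → NNφ (axiom 4) characterises the transitive frames. R is not transitive — not valid.
(C) PNφ → φ is the dual of axiom B; it is valid on a frame exactly when R is symmetric. R is not symmetric, so not valid.
(D) Nφ → Pφ is axiom D; it is valid on a frame exactly when R is serial. R is serial, so valid.
(E) axiom 5: valid iff R is euclidean. R is not euclidean — not valid.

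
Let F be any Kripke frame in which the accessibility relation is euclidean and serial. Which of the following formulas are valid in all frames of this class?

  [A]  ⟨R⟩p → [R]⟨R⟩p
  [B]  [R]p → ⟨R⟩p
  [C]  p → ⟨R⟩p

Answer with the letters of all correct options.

A, B

(A) ⟨R⟩p → [R]⟨R⟩p is axiom 5, which corresponds to the euclidean property. Every such R is euclidean — valid.
(B) [R]p → ⟨R⟩p (axiom D) characterises the serial frames. Every such R is serial — valid.
(C) p → ⟨R⟩p (the dual of axiom T) characterises the reflexive frames. Such an R need not be reflexive — not valid.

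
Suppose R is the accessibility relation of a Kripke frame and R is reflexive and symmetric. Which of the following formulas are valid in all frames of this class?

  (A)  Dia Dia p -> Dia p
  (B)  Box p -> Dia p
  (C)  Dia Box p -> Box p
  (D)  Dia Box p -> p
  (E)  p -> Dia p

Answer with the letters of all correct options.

B, D, E

Reflexive relations are serial.
(A) the dual of axiom 4: valid iff R is transitive. Such an R need not be transitive — not valid.
(B) Box p -> Dia p is axiom D, which corresponds to seriality. Every such R is serial — valid.
(C) the dual of axiom 5: valid iff R is euclidean. Such an R need not be euclidean — not valid.
(D) Dia Box p -> p is the dual of axiom B; it is valid on a frame exactly when R is symmetric. Every such R is symmetric, so valid.
(E) p -> Dia p is the dual of axiom T, which corresponds to reflexivity. Every such R is reflexive — valid.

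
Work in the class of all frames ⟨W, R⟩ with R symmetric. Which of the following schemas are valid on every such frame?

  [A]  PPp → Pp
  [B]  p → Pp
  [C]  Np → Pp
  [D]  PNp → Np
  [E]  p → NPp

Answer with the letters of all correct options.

(A) the dual of axiom 4: valid iff R is transitive. Such an R need not be transitive — not valid.
(B) p → Pp is the dual of axiom T, which corresponds to reflexivity. Such an R need not be reflexive — not valid.
(C) axiom D: valid iff R is serial. Such an R need not be serial — not valid.
(D) PNp → Np (the dual of axiom 5) characterises the euclidean frames. Such an R need not be euclidean — not valid.
(E) axiom B: valid iff R is symmetric. Every such R is symmetric — valid.

E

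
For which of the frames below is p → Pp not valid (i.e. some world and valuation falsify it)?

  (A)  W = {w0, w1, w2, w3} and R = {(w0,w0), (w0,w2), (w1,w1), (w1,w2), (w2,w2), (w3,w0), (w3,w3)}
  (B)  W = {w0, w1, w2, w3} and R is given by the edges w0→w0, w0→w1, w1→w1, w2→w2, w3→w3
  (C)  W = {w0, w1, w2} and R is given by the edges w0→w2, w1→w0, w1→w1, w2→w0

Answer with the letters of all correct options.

The schema p → Pp is the dual of axiom T; it is valid on a frame iff R is reflexive.
(A) R is reflexive (each world relates to itself), so the schema is valid here.
(B) R is reflexive (each world relates to itself), so the schema is valid here.
(C) R is not reflexive (not w0 R w0), so the schema fails here.

C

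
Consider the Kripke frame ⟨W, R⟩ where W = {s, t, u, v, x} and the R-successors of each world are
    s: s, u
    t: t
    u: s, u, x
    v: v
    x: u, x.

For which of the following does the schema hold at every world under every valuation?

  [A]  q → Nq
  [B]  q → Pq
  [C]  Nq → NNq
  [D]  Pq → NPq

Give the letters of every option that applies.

R is reflexive: each world relates to itself.
R is not transitive: s R u and u R x but not s R x.
R is not euclidean: u R s and u R x but not s R x.
R is not a subset of the identity: s R u with s ≠ u.
(A) q → Nq is equivalent to ◇p→p; it holds exactly when R ⊆ identity. Here R ⊄ identity — not valid.
(B) the dual of axiom T: valid iff R is reflexive. R is reflexive — valid.
(C) Nq → NNq is axiom 4, which corresponds to transitivity. R is not transitive — not valid.
(D) Pq → NPq (axiom 5) characterises the euclidean frames. R is not euclidean — not valid.

B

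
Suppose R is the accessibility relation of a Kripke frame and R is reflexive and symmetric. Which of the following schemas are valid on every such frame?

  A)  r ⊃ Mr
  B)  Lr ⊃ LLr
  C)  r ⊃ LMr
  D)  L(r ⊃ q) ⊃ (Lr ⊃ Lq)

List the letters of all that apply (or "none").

Reflexive relations are serial.
(A) r ⊃ Mr (the dual of axiom T) characterises the reflexive frames. Every such R is reflexive — valid.
(B) Lr ⊃ LLr (axiom 4) characterises the transitive frames. Such an R need not be transitive — not valid.
(C) r ⊃ LMr is axiom B, which corresponds to symmetry. Every such R is symmetric — valid.
(D) L(r ⊃ q) ⊃ (Lr ⊃ Lq) is the K axiom; it holds on all frames — valid.

A, C, D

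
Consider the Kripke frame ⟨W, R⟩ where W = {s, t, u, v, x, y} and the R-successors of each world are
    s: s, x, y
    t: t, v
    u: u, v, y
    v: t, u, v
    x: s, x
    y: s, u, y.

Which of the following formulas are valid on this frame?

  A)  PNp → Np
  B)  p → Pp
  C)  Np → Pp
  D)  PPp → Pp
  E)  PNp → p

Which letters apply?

R is reflexive: each world relates to itself.
R is symmetric: every R-edge is matched by its reverse.
R is not transitive: s R y and y R u but not s R u.
R is not euclidean: s R x and s R y but not x R y.
R is serial: every world has an R-successor.
(A) PNp → Np (the dual of axiom 5) characterises the euclidean frames. R is not euclidean — not valid.
(B) p → Pp is the dual of axiom T, which corresponds to reflexivity. R is reflexive — valid.
(C) axiom D: valid iff R is serial. R is serial — valid.
(D) PPp → Pp is the dual of axiom 4, which corresponds to transitivity. R is not transitive — not valid.
(E) PNp → p (the dual of axiom B) characterises the symmetric frames. R is symmetric — valid.

B, C, E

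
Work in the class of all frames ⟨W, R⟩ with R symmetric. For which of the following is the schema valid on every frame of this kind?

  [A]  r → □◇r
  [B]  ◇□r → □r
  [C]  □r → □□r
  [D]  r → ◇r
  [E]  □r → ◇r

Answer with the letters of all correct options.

(A) r → □◇r is axiom B; it is valid on a frame exactly when R is symmetric. Every such R is symmetric, so valid.
(B) ◇□r → □r (the dual of axiom 5) characterises the euclidean frames. Such an R need not be euclidean — not valid.
(C) □r → □□r (axiom 4) characterises the transitive frames. Such an R need not be transitive — not valid.
(D) r → ◇r is the dual of axiom T, which corresponds to reflexivity. Such an R need not be reflexive — not valid.
(E) □r → ◇r is axiom D; it is valid on a frame exactly when R is serial. Such an R need not be serial, so not valid.

A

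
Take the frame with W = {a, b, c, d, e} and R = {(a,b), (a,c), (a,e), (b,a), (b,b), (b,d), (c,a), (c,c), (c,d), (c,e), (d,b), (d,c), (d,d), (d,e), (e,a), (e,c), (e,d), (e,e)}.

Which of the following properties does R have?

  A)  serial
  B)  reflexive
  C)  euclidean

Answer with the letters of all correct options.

(A) serial: every world has an R-successor.
(B) not reflexive: not a R a.
(C) not euclidean: a R b and a R c but not b R c.

A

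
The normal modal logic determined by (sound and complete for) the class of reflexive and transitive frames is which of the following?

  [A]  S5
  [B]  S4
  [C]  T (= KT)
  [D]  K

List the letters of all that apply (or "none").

(A) S5 is determined by the class of reflexive, symmetric, and transitive frames.
(B) S4 is determined by exactly this class.
(C) T (= KT) is determined by the class of reflexive frames.
(D) K is determined by the class of arbitrary frames.

B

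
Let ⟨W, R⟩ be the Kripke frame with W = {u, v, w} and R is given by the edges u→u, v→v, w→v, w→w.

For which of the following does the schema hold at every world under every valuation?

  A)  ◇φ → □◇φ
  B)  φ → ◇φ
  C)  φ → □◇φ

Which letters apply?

R is reflexive: each world relates to itself.
R is not symmetric: w R v but not v R w.
R is not euclidean: w R v and w R w but not v R w.
(A) ◇φ → □◇φ is axiom 5, which corresponds to the euclidean property. R is not euclidean — not valid.
(B) φ → ◇φ is the dual of axiom T; it is valid on a frame exactly when R is reflexive. R is reflexive, so valid.
(C) φ → □◇φ is axiom B, which corresponds to symmetry. R is not symmetric — not valid.

B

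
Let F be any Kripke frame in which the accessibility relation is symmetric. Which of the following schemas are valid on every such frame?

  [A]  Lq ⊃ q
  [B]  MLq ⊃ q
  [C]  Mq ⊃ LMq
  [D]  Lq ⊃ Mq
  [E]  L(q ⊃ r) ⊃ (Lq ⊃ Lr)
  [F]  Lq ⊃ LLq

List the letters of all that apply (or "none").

B, E

(A) Lq ⊃ q is axiom T, which corresponds to reflexivity. Such an R need not be reflexive — not valid.
(B) the dual of axiom B: valid iff R is symmetric. Every such R is symmetric — valid.
(C) axiom 5: valid iff R is euclidean. Such an R need not be euclidean — not valid.
(D) axiom D: valid iff R is serial. Such an R need not be serial — not valid.
(E) this is just K, valid on every normal frame.
(F) Lq ⊃ LLq is axiom 4; it is valid on a frame exactly when R is transitive. Such an R need not be transitive, so not valid.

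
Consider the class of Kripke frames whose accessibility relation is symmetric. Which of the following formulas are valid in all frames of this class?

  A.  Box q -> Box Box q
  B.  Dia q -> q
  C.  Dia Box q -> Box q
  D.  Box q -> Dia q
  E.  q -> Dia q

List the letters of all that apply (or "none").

none

(A) Box q -> Box Box q is axiom 4, which corresponds to transitivity. Such an R need not be transitive — not valid.
(B) Dia q -> q is valid only on frames where every R-edge is a self-loop. Such an R need not be a subset of the identity — not valid.
(C) Dia Box q -> Box q is the dual of axiom 5; it is valid on a frame exactly when R is euclidean. Such an R need not be euclidean, so not valid.
(D) Box q -> Dia q is axiom D, which corresponds to seriality. Such an R need not be serial — not valid.
(E) the dual of axiom T: valid iff R is reflexive. Such an R need not be reflexive — not valid.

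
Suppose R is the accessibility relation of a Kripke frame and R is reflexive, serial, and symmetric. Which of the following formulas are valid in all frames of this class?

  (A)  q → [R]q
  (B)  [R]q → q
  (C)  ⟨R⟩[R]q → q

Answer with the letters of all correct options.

(A) q → [R]q is equivalent to ◇p→p; it holds exactly when R ⊆ identity. Such an R need not be a subset of the identity — not valid.
(B) [R]q → q (axiom T) characterises the reflexive frames. Every such R is reflexive — valid.
(C) ⟨R⟩[R]q → q (the dual of axiom B) characterises the symmetric frames. Every such R is symmetric — valid.

B, C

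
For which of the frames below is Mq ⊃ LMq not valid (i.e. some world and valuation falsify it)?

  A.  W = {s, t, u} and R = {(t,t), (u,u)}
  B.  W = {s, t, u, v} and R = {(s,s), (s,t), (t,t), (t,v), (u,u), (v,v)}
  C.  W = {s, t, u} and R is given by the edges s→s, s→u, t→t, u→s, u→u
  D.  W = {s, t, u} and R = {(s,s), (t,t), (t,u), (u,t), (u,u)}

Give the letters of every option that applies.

B

The schema Mq ⊃ LMq is axiom 5; it is valid on a frame iff R is euclidean.
(A) R is euclidean (any two R-successors of the same world are R-related), so the schema is valid here.
(B) R is not euclidean (s R t and s R s but not t R s), so the schema fails here.
(C) R is euclidean (any two R-successors of the same world are R-related), so the schema is valid here.
(D) R is euclidean (any two R-successors of the same world are R-related), so the schema is valid here.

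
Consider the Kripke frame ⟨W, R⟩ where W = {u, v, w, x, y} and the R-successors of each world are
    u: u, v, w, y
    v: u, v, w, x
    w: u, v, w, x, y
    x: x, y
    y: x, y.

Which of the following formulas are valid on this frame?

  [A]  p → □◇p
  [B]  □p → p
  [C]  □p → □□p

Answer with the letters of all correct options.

R is reflexive: each world relates to itself.
R is not symmetric: u R y but not y R u.
R is not transitive: u R v and v R x but not u R x.
(A) p → □◇p (axiom B) characterises the symmetric frames. R is not symmetric — not valid.
(B) □p → p (axiom T) characterises the reflexive frames. R is reflexive — valid.
(C) □p → □□p is axiom 4, which corresponds to transitivity. R is not transitive — not valid.

B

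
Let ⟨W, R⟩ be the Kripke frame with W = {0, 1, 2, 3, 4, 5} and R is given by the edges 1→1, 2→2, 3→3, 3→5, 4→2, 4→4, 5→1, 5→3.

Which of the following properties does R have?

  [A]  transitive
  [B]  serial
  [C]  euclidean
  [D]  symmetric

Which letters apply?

none

(A) not transitive: 3 R 5 and 5 R 1 but not 3 R 1.
(B) not serial: 0 has no R-successor.
(C) not euclidean: 4 R 2 and 4 R 4 but not 2 R 4.
(D) not symmetric: 4 R 2 but not 2 R 4.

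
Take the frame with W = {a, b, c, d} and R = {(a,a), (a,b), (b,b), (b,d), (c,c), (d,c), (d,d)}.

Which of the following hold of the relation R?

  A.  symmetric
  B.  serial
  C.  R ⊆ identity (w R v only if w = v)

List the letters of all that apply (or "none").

B

(A) not symmetric: a R b but not b R a.
(B) serial: every world has an R-successor.
(C) not ⊆ identity: a R b with a ≠ b.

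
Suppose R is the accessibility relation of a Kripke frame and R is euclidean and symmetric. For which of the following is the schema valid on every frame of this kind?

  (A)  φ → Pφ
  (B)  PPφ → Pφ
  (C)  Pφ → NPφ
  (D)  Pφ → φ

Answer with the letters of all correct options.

B, C

A symmetric euclidean relation is transitive (uRv and vRw give vRu by symmetry, then uRw by the euclidean condition, applied at v).
(A) the dual of axiom T: valid iff R is reflexive. Such an R need not be reflexive — not valid.
(B) PPφ → Pφ is the dual of axiom 4; it is valid on a frame exactly when R is transitive. Every such R is transitive, so valid.
(C) Pφ → NPφ is axiom 5, which corresponds to the euclidean property. Every such R is euclidean — valid.
(D) Pφ → φ (the converse of T) corresponds to R being a subset of the identity. Such an R need not be a subset of the identity, so not valid.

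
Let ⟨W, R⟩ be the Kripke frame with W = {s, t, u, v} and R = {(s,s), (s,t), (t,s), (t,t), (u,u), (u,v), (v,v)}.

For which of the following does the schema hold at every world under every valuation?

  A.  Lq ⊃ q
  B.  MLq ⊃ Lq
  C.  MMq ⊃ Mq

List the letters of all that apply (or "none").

A, C

R is reflexive: each world relates to itself.
R is transitive: R is closed under composition.
R is not euclidean: u R v and u R u but not v R u.
(A) Lq ⊃ q is axiom T, which corresponds to reflexivity. R is reflexive — valid.
(B) MLq ⊃ Lq is the dual of axiom 5; it is valid on a frame exactly when R is euclidean. R is not euclidean, so not valid.
(C) MMq ⊃ Mq (the dual of axiom 4) characterises the transitive frames. R is transitive — valid.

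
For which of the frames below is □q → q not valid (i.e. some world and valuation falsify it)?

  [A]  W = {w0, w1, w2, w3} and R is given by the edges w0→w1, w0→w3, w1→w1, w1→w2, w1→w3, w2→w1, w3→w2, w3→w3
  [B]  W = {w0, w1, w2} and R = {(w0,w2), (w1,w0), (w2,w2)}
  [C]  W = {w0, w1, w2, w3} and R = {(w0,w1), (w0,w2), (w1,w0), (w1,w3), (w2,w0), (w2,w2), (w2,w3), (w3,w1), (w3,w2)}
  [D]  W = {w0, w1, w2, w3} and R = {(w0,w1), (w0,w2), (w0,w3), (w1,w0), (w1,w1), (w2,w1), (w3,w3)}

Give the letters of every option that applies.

A, B, C, D

The schema □q → q is axiom T; it is valid on a frame iff R is reflexive.
(A) R is not reflexive (not w0 R w0), so the schema fails here.
(B) R is not reflexive (not w0 R w0), so the schema fails here.
(C) R is not reflexive (not w0 R w0), so the schema fails here.
(D) R is not reflexive (not w0 R w0), so the schema fails here.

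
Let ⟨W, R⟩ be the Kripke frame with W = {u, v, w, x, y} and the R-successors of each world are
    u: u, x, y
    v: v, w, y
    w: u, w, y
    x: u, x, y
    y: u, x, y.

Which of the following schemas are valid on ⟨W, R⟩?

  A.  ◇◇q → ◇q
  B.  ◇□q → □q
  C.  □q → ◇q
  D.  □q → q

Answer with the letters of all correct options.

C, D

R is reflexive: each world relates to itself.
R is not transitive: v R w and w R u but not v R u.
R is not euclidean: v R w and v R v but not w R v.
R is serial: every world has an R-successor.
(A) the dual of axiom 4: valid iff R is transitive. R is not transitive — not valid.
(B) ◇□q → □q is the dual of axiom 5, which corresponds to the euclidean property. R is not euclidean — not valid.
(C) □q → ◇q is axiom D, which corresponds to seriality. R is serial — valid.
(D) □q → q (axiom T) characterises the reflexive frames. R is reflexive — valid.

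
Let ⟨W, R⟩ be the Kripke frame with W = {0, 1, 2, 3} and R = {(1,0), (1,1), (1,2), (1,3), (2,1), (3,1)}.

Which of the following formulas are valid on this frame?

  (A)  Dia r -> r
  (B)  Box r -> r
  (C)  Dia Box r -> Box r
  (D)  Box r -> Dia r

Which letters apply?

R is not reflexive: not 0 R 0.
R is not euclidean: 1 R 0 and 1 R 1 but not 0 R 1.
R is not serial: 0 has no R-successor.
R is not a subset of the identity: 1 R 0 with 1 ≠ 0.
(A) Dia r -> r is the converse of T; it holds exactly when R ⊆ identity. Here R ⊄ identity — not valid.
(B) Box r -> r is axiom T, which corresponds to reflexivity. R is not reflexive — not valid.
(C) the dual of axiom 5: valid iff R is euclidean. R is not euclidean — not valid.
(D) Box r -> Dia r (axiom D) characterises the serial frames. R is not serial — not valid.

none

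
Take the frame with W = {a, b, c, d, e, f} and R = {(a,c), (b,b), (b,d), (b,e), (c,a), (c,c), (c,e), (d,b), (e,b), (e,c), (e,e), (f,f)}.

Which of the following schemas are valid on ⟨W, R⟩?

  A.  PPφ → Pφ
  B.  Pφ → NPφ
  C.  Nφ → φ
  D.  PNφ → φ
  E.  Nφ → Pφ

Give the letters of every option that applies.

D, E

R is not reflexive: not a R a.
R is symmetric: every R-edge is matched by its reverse.
R is not transitive: a R c and c R a but not a R a.
R is not euclidean: b R d and b R e but not d R e.
R is serial: every world has an R-successor.
(A) the dual of axiom 4: valid iff R is transitive. R is not transitive — not valid.
(B) Pφ → NPφ is axiom 5, which corresponds to the euclidean property. R is not euclidean — not valid.
(C) axiom T: valid iff R is reflexive. R is not reflexive — not valid.
(D) PNφ → φ (the dual of axiom B) characterises the symmetric frames. R is symmetric — valid.
(E) axiom D: valid iff R is serial. R is serial — valid.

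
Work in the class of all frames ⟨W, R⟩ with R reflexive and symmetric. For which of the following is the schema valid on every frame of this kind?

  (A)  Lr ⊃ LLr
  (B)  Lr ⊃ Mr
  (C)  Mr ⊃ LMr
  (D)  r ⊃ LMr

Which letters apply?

Reflexive relations are serial.
(A) Lr ⊃ LLr (axiom 4) characterises the transitive frames. Such an R need not be transitive — not valid.
(B) axiom D: valid iff R is serial. Every such R is serial — valid.
(C) axiom 5: valid iff R is euclidean. Such an R need not be euclidean — not valid.
(D) r ⊃ LMr (axiom B) characterises the symmetric frames. Every such R is symmetric — valid.

B, D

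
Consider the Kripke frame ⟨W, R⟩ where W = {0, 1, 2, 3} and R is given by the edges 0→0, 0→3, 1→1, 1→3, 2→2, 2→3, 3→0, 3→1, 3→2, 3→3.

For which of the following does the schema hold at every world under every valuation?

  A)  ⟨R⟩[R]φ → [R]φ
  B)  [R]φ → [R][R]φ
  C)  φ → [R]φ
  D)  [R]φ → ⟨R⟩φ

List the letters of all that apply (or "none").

R is not transitive: 0 R 3 and 3 R 1 but not 0 R 1.
R is not euclidean: 3 R 0 and 3 R 1 but not 0 R 1.
R is serial: every world has an R-successor.
R is not a subset of the identity: 0 R 3 with 0 ≠ 3.
(A) ⟨R⟩[R]φ → [R]φ is the dual of axiom 5, which corresponds to the euclidean property. R is not euclidean — not valid.
(B) [R]φ → [R][R]φ is axiom 4, which corresponds to transitivity. R is not transitive — not valid.
(C) φ → [R]φ is valid only on frames where every R-edge is a self-loop. Here R ⊄ identity — not valid.
(D) [R]φ → ⟨R⟩φ is axiom D; it is valid on a frame exactly when R is serial. R is serial, so valid.

D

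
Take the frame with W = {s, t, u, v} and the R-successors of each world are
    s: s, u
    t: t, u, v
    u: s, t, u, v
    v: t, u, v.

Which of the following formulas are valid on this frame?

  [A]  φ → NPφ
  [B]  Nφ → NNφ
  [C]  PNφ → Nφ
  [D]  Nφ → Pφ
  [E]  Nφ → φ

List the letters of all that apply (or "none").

R is reflexive: each world relates to itself.
R is symmetric: every R-edge is matched by its reverse.
R is not transitive: s R u and u R t but not s R t.
R is not euclidean: u R s and u R t but not s R t.
R is serial: every world has an R-successor.
(A) φ → NPφ is axiom B, which corresponds to symmetry. R is symmetric — valid.
(B) Nφ → NNφ is axiom 4, which corresponds to transitivity. R is not transitive — not valid.
(C) PNφ → Nφ (the dual of axiom 5) characterises the euclidean frames. R is not euclidean — not valid.
(D) Nφ → Pφ is axiom D, which corresponds to seriality. R is serial — valid.
(E) Nφ → φ is axiom T; it is valid on a frame exactly when R is reflexive. R is reflexive, so valid.

A, D, E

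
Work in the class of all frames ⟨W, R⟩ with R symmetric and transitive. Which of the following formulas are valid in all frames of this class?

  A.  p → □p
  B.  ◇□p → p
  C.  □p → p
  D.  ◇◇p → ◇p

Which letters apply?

A symmetric transitive relation is euclidean (uRv and uRw give vRu by symmetry, then vRw by transitivity).
(A) p → □p is valid only on frames where every R-edge is a self-loop. Such an R need not be a subset of the identity — not valid.
(B) the dual of axiom B: valid iff R is symmetric. Every such R is symmetric — valid.
(C) □p → p (axiom T) characterises the reflexive frames. Such an R need not be reflexive — not valid.
(D) the dual of axiom 4: valid iff R is transitive. Every such R is transitive — valid.

B, D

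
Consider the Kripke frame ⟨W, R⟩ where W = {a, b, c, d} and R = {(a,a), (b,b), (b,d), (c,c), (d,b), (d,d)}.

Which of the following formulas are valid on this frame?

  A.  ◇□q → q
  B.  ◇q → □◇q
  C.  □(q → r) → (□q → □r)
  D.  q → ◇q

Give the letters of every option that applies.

A, B, C, D

R is reflexive: each world relates to itself.
R is symmetric: every R-edge is matched by its reverse.
R is euclidean: any two R-successors of the same world are R-related.
(A) ◇□q → q is the dual of axiom B; it is valid on a frame exactly when R is symmetric. R is symmetric, so valid.
(B) ◇q → □◇q (axiom 5) characterises the euclidean frames. R is euclidean — valid.
(C) this is just K, valid on every normal frame.
(D) q → ◇q (the dual of axiom T) characterises the reflexive frames. R is reflexive — valid.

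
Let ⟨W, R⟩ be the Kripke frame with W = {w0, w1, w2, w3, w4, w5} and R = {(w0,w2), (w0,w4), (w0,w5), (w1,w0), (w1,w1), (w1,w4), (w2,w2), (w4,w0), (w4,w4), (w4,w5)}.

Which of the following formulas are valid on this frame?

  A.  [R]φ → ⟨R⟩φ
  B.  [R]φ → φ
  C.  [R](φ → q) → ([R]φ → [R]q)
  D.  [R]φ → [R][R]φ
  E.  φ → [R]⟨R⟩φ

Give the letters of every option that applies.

R is not reflexive: not w0 R w0.
R is not symmetric: w0 R w2 but not w2 R w0.
R is not transitive: w0 R w4 and w4 R w0 but not w0 R w0.
R is not serial: w3 has no R-successor.
(A) axiom D: valid iff R is serial. R is not serial — not valid.
(B) [R]φ → φ is axiom T; it is valid on a frame exactly when R is reflexive. R is not reflexive, so not valid.
(C) [R](φ → q) → ([R]φ → [R]q) is the K axiom; it holds on all frames — valid.
(D) [R]φ → [R][R]φ is axiom 4, which corresponds to transitivity. R is not transitive — not valid.
(E) φ → [R]⟨R⟩φ is axiom B, which corresponds to symmetry. R is not symmetric — not valid.

C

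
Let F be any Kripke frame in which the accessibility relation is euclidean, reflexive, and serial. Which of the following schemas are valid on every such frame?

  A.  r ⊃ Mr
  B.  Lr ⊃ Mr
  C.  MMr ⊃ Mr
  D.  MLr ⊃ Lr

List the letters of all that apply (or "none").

A, B, C, D

A relation that is euclidean, reflexive, and serial is also symmetric and transitive.
(A) the dual of axiom T: valid iff R is reflexive. Every such R is reflexive — valid.
(B) Lr ⊃ Mr is axiom D; it is valid on a frame exactly when R is serial. Every such R is serial, so valid.
(C) MMr ⊃ Mr is the dual of axiom 4, which corresponds to transitivity. Every such R is transitive — valid.
(D) MLr ⊃ Lr is the dual of axiom 5, which corresponds to the euclidean property. Every such R is euclidean — valid.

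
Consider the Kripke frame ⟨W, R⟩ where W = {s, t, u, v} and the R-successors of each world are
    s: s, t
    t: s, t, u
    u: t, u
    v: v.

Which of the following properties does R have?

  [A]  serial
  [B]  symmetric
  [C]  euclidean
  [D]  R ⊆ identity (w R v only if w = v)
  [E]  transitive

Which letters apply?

A, B

(A) serial: every world has an R-successor.
(B) symmetric: every R-edge is matched by its reverse.
(C) not euclidean: t R s and t R u but not s R u.
(D) not ⊆ identity: s R t with s ≠ t.
(E) not transitive: s R t and t R u but not s R u.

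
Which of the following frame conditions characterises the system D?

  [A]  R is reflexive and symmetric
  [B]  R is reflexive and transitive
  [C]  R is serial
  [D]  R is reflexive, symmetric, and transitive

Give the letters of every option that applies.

C

(A) this class determines B (= KTB), not D.
(B) this class determines S4, not D.
(C) D is sound and complete for exactly this class.
(D) this class determines S5, not D.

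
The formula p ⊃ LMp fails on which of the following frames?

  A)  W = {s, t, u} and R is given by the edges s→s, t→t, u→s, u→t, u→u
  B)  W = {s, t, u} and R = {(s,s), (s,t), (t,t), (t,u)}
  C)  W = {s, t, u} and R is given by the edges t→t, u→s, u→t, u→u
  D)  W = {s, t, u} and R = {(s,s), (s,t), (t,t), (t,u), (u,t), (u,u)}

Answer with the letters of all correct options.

The schema p ⊃ LMp is axiom B; it is valid on a frame iff R is symmetric.
(A) R is not symmetric (u R s but not s R u), so the schema fails here.
(B) R is not symmetric (s R t but not t R s), so the schema fails here.
(C) R is not symmetric (u R s but not s R u), so the schema fails here.
(D) R is not symmetric (s R t but not t R s), so the schema fails here.

A, B, C, D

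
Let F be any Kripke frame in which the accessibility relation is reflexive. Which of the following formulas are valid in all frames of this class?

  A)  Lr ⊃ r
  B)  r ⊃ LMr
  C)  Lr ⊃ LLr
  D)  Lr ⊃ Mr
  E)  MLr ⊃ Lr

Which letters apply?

A, D

A reflexive relation is serial.
(A) Lr ⊃ r (axiom T) characterises the reflexive frames. Every such R is reflexive — valid.
(B) r ⊃ LMr is axiom B, which corresponds to symmetry. Such an R need not be symmetric — not valid.
(C) axiom 4: valid iff R is transitive. Such an R need not be transitive — not valid.
(D) Lr ⊃ Mr is axiom D; it is valid on a frame exactly when R is serial. Every such R is serial, so valid.
(E) MLr ⊃ Lr (the dual of axiom 5) characterises the euclidean frames. Such an R need not be euclidean — not valid.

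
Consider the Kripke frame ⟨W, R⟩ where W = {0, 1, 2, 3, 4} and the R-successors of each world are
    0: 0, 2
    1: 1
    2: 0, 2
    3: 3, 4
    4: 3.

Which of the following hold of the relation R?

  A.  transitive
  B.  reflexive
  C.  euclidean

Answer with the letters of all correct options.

none

(A) not transitive: 4 R 3 and 3 R 4 but not 4 R 4.
(B) not reflexive: not 4 R 4.
(C) not euclidean: 3 R 4 and 3 R 4 but not 4 R 4.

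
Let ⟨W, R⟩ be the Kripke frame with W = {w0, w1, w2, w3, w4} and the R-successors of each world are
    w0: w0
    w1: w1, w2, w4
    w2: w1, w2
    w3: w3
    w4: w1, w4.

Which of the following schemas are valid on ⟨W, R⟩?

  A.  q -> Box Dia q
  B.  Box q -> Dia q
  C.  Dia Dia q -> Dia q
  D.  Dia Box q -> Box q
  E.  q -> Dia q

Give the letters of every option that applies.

R is reflexive: each world relates to itself.
R is symmetric: every R-edge is matched by its reverse.
R is not transitive: w2 R w1 and w1 R w4 but not w2 R w4.
R is not euclidean: w1 R w2 and w1 R w4 but not w2 R w4.
R is serial: every world has an R-successor.
(A) q -> Box Dia q is axiom B; it is valid on a frame exactly when R is symmetric. R is symmetric, so valid.
(B) Box q -> Dia q (axiom D) characterises the serial frames. R is serial — valid.
(C) the dual of axiom 4: valid iff R is transitive. R is not transitive — not valid.
(D) Dia Box q -> Box q is the dual of axiom 5; it is valid on a frame exactly when R is euclidean. R is not euclidean, so not valid.
(E) q -> Dia q is the dual of axiom T, which corresponds to reflexivity. R is reflexive — valid.

A, B, E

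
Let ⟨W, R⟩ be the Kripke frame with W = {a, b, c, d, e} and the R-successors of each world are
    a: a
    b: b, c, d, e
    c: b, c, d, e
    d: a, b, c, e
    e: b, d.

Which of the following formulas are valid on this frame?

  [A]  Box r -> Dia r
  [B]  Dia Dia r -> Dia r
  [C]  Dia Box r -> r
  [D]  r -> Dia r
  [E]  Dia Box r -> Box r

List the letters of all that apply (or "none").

R is not reflexive: not d R d.
R is not symmetric: c R e but not e R c.
R is not transitive: b R d and d R a but not b R a.
R is not euclidean: b R e and b R c but not e R c.
R is serial: every world has an R-successor.
(A) Box r -> Dia r is axiom D, which corresponds to seriality. R is serial — valid.
(B) the dual of axiom 4: valid iff R is transitive. R is not transitive — not valid.
(C) the dual of axiom B: valid iff R is symmetric. R is not symmetric — not valid.
(D) r -> Dia r (the dual of axiom T) characterises the reflexive frames. R is not reflexive — not valid.
(E) the dual of axiom 5: valid iff R is euclidean. R is not euclidean — not valid.

A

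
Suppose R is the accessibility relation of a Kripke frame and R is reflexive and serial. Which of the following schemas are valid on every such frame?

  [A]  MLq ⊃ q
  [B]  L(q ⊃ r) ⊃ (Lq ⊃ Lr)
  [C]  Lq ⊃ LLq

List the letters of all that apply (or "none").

(A) MLq ⊃ q (the dual of axiom B) characterises the symmetric frames. Such an R need not be symmetric — not valid.
(B) this is just K, valid on every normal frame.
(C) Lq ⊃ LLq is axiom 4, which corresponds to transitivity. Such an R need not be transitive — not valid.

B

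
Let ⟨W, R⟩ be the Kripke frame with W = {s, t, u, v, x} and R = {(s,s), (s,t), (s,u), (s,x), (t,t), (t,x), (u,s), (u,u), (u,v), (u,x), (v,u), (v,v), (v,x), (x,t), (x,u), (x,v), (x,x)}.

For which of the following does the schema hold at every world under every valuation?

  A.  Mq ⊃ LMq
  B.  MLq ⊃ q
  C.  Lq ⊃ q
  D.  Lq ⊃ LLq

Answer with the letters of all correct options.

R is reflexive: each world relates to itself.
R is not symmetric: s R t but not t R s.
R is not transitive: s R u and u R v but not s R v.
R is not euclidean: s R t and s R s but not t R s.
(A) Mq ⊃ LMq (axiom 5) characterises the euclidean frames. R is not euclidean — not valid.
(B) MLq ⊃ q is the dual of axiom B; it is valid on a frame exactly when R is symmetric. R is not symmetric, so not valid.
(C) Lq ⊃ q is axiom T; it is valid on a frame exactly when R is reflexive. R is reflexive, so valid.
(D) axiom 4: valid iff R is transitive. R is not transitive — not valid.

C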